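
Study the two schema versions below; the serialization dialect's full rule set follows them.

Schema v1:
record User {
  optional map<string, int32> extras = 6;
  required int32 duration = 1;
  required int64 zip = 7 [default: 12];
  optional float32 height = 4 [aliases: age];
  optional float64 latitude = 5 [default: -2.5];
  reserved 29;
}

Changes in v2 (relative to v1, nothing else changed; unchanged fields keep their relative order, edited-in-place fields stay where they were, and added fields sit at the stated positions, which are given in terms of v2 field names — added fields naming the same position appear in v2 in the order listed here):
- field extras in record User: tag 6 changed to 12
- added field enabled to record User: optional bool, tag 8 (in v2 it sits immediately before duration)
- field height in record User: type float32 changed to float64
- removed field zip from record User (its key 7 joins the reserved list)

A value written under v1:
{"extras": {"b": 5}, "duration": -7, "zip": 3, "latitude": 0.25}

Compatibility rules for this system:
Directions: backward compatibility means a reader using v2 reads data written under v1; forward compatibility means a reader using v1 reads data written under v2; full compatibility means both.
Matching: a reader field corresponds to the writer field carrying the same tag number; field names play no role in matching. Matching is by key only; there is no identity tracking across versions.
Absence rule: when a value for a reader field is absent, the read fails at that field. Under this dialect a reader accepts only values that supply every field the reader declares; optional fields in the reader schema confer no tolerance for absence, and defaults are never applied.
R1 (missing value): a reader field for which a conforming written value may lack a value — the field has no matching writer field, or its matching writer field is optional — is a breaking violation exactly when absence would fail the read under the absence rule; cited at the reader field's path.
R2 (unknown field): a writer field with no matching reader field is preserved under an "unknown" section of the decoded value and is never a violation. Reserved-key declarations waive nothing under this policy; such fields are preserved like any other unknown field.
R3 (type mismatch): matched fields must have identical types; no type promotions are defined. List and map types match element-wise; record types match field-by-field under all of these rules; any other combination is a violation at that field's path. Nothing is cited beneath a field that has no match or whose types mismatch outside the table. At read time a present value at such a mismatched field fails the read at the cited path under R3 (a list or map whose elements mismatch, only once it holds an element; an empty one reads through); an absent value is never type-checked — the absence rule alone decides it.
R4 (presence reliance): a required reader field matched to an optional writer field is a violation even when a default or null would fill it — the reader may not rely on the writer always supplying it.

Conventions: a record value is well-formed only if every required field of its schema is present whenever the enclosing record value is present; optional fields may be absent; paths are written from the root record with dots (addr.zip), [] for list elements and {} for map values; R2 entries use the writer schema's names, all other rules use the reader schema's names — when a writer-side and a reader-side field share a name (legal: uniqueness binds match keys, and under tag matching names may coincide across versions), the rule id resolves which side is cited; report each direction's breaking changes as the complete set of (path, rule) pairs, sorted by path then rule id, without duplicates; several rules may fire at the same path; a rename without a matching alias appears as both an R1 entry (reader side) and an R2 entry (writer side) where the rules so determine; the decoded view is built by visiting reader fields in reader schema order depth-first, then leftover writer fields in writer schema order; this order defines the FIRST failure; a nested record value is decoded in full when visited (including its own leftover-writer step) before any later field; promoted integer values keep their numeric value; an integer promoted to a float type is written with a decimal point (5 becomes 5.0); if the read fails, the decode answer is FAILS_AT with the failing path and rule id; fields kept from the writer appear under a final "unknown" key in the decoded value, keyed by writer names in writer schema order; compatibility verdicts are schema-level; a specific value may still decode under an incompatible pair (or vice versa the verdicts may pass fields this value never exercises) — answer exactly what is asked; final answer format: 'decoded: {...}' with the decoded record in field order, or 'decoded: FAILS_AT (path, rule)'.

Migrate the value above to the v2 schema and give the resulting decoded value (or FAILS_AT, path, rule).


decoded: FAILS_AT (extras, R1)

arrows below run writer -> reader for User
decode walk for User under reader schema v2:
  read fails at extras under R1 (no fill)
  => FAILS_AT (extras, R1)
diffs on User not affecting the asked answer:
  added field enabled to record User: optional bool, tag 8 (in v2 it sits immediately before duration) -> matters for User compatibility verdicts, not for this value's decode
  field height in record User: type float32 changed to float64 -> matters for User compatibility verdicts, not for this value's decode
  removed field zip from record User (its key 7 joins the reserved list) -> matters for User compatibility verdicts, not for this value's decode


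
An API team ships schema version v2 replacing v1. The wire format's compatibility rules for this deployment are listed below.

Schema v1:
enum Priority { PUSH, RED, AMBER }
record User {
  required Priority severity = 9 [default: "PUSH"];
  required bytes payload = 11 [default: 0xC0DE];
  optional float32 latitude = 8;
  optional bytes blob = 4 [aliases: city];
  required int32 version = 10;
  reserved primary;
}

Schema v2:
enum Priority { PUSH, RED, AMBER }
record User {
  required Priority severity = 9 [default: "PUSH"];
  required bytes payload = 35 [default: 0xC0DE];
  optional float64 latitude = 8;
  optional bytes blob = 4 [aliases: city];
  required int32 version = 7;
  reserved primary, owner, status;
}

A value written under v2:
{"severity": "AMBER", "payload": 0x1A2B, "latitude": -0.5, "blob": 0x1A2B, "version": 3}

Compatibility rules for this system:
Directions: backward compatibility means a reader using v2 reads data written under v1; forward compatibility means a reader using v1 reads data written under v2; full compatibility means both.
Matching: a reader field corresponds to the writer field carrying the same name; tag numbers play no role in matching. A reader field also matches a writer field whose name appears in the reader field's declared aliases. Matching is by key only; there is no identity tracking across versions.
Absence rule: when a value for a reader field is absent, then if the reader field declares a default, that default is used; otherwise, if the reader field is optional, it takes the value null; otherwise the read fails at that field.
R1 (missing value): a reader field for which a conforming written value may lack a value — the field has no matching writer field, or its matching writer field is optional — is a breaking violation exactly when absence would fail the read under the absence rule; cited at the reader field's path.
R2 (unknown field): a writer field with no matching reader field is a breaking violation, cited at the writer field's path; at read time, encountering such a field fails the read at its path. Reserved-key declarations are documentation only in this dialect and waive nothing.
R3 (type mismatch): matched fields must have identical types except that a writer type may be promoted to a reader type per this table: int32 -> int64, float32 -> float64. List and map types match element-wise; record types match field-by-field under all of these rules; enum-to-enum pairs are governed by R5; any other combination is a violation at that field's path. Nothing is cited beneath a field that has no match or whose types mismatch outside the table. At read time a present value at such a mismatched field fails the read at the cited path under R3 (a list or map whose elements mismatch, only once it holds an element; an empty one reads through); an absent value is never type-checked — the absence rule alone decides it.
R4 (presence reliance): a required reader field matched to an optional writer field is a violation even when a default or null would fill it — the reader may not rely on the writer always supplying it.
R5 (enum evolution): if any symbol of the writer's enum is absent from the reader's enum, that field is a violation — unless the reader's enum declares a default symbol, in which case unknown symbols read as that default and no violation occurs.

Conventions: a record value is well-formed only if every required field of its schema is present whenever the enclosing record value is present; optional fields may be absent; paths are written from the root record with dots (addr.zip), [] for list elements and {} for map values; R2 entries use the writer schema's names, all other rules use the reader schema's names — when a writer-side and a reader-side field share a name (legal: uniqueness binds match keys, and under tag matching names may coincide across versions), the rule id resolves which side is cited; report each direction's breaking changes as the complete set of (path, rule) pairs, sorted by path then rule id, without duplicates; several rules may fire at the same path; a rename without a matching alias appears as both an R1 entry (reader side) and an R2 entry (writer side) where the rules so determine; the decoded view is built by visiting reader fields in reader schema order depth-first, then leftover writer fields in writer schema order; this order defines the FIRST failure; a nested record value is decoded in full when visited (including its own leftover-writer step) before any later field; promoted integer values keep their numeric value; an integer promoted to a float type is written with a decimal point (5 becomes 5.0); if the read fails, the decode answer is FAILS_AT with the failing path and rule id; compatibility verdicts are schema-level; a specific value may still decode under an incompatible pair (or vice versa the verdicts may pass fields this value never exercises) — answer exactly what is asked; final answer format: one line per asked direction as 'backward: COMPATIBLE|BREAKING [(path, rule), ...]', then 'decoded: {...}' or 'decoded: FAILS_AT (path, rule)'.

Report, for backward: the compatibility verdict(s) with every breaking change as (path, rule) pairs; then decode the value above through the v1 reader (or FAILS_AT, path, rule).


each type pair in User: writer, then reader
checking backward for User: reader v2 against writer v1:
  severity <- severity (Priority -> Priority, writer required)
  payload <- payload (bytes -> bytes, writer required)
  latitude <- latitude (float32 -> float64, writer optional)
  blob <- blob (bytes -> bytes, writer optional)
  version <- version (int32 -> int32, writer required)
  => backward verdict for User: COMPATIBLE, no violations
migrating the User value to v1:
  severity := "AMBER"
  payload := 0x1A2B
  read fails at latitude under R3
  => FAILS_AT (latitude, R3)
remaining User differences; none change what is asked:
  field payload in record User: tag 11 changed to 35 -> fires no rule on User, leaving the asked answer as it is
  field version in record User: tag 10 changed to 7 -> fires no rule on User, leaving the asked answer as it is

backward: COMPATIBLE []; decoded: FAILS_AT (latitude, R3)


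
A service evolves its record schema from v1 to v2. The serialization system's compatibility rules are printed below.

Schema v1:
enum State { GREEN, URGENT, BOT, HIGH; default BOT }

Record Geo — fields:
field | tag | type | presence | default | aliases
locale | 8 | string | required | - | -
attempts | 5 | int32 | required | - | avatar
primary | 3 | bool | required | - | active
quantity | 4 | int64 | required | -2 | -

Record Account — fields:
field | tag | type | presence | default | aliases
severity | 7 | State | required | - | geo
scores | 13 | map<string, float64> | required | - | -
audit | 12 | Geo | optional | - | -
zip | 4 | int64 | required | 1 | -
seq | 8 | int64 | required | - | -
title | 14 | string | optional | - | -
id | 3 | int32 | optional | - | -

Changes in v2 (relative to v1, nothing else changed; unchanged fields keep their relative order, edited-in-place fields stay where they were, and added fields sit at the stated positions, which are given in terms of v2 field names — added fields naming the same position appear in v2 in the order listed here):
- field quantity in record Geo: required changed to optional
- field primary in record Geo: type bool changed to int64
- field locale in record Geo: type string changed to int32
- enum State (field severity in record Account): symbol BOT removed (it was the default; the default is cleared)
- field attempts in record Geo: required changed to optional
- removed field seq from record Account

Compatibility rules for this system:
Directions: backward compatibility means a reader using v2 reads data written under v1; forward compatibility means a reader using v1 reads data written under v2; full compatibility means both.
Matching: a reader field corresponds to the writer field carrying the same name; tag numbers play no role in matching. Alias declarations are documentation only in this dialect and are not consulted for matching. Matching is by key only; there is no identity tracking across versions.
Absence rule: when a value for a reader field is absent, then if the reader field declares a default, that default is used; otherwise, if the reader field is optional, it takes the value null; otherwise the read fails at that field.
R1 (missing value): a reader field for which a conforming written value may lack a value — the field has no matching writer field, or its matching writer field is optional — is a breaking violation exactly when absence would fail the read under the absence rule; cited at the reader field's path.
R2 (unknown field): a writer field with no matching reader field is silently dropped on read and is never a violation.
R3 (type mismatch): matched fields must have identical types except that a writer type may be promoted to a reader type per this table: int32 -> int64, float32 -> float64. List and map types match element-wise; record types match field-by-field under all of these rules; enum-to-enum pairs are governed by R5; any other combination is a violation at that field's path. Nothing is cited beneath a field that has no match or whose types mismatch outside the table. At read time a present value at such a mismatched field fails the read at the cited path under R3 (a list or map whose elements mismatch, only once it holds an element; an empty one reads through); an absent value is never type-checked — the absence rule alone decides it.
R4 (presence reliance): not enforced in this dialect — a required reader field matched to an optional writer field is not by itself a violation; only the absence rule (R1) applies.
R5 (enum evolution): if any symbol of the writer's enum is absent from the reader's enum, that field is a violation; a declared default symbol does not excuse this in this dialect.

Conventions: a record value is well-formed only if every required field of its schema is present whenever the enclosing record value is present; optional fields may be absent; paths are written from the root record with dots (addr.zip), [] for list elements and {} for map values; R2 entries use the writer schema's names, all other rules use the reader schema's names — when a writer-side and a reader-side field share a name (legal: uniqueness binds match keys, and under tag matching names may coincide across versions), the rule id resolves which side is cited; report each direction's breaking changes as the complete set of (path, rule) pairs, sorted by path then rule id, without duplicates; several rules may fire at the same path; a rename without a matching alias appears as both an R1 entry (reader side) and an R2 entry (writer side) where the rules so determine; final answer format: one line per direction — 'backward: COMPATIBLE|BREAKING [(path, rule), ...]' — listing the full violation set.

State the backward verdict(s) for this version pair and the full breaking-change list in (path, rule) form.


backward: BREAKING [(audit.locale, R3), (audit.primary, R3), (severity, R5)]

each type pair in Account: writer, then reader
backward analysis of Account with v2 as reader and v1 as writer:
  State -> State, writer required: severity aligns to severity
  map<string, float64> -> map<string, float64>, writer required: scores aligns to scores
  Geo -> Geo, writer optional: audit aligns to audit
  int64 -> int64, writer required: zip aligns to zip
  string -> string, writer optional: title aligns to title
  int32 -> int32, writer optional: id aligns to id
  writer field seq has no reader counterpart
  string -> int32, writer required: audit.locale aligns to audit.locale
  int32 -> int32, writer required: audit.attempts aligns to audit.attempts
  bool -> int64, writer required: audit.primary aligns to audit.primary
  int64 -> int64, writer required: audit.quantity aligns to audit.quantity
  rule R3 violated at audit.locale
  rule R3 violated at audit.primary
  rule R5 violated at severity
  => backward: BREAKING (3)
checking off the Account differences that do not matter here:
  field quantity in record Geo: required changed to optional -> inert for the asked Account verdict: nothing fires
  field attempts in record Geo: required changed to optional -> fires only in the forward direction of Account, which is not asked here
  removed field seq from record Account -> fires only in the forward direction of Account, which is not asked here


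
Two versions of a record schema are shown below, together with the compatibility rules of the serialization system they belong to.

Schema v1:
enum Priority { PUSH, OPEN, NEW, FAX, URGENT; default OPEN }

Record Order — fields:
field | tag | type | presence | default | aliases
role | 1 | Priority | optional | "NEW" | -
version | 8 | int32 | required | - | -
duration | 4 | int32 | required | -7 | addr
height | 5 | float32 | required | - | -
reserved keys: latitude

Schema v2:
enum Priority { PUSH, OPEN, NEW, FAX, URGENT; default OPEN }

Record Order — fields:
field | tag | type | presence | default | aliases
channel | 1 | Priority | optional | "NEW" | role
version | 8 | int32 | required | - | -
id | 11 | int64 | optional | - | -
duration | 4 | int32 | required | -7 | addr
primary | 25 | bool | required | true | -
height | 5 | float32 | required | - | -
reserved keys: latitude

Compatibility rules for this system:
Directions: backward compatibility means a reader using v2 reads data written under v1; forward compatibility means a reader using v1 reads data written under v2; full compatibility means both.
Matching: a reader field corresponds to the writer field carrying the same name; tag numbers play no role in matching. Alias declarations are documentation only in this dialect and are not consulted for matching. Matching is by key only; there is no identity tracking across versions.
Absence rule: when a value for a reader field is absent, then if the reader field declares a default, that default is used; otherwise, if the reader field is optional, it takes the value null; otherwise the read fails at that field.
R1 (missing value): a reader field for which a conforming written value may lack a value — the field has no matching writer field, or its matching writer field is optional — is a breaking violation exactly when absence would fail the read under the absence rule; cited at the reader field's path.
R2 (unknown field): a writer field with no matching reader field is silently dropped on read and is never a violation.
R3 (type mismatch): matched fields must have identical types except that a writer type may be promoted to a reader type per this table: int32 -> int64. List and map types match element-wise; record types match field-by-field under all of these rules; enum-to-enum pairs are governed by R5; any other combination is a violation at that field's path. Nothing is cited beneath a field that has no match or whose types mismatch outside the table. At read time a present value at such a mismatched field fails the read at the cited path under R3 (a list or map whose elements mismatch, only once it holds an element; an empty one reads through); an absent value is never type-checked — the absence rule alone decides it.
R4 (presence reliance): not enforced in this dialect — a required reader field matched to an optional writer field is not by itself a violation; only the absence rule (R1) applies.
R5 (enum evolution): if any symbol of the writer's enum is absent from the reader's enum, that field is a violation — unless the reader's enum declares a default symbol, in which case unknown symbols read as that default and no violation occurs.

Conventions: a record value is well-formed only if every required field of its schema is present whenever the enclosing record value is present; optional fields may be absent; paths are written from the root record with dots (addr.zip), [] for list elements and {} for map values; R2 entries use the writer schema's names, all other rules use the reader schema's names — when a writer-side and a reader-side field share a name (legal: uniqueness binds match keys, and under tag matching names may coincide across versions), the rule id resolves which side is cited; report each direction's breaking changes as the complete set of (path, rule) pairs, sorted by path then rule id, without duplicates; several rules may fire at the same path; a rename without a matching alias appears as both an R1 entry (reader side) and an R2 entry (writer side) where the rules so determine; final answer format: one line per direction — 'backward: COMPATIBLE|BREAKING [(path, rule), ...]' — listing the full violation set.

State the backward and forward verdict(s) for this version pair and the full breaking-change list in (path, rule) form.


arrows below run writer -> reader for Order
checking backward for Order: reader v2 against writer v1:
  channel: no writer-side match
  version: paired with writer version (int32 -> int32; writer required)
  id: no writer-side match
  duration: paired with writer duration (int32 -> int32; writer required)
  primary: no writer-side match
  height: paired with writer height (float32 -> float32; writer required)
  leftover writer field: role
  => no violations; backward on Order: COMPATIBLE
checking forward for Order: reader v1 against writer v2:
  role: no writer-side match
  version: paired with writer version (int32 -> int32; writer required)
  duration: paired with writer duration (int32 -> int32; writer required)
  height: paired with writer height (float32 -> float32; writer required)
  leftover writer field: channel
  leftover writer field: id
  leftover writer field: primary
  => no violations; forward on Order: COMPATIBLE

backward: COMPATIBLE []; forward: COMPATIBLE []


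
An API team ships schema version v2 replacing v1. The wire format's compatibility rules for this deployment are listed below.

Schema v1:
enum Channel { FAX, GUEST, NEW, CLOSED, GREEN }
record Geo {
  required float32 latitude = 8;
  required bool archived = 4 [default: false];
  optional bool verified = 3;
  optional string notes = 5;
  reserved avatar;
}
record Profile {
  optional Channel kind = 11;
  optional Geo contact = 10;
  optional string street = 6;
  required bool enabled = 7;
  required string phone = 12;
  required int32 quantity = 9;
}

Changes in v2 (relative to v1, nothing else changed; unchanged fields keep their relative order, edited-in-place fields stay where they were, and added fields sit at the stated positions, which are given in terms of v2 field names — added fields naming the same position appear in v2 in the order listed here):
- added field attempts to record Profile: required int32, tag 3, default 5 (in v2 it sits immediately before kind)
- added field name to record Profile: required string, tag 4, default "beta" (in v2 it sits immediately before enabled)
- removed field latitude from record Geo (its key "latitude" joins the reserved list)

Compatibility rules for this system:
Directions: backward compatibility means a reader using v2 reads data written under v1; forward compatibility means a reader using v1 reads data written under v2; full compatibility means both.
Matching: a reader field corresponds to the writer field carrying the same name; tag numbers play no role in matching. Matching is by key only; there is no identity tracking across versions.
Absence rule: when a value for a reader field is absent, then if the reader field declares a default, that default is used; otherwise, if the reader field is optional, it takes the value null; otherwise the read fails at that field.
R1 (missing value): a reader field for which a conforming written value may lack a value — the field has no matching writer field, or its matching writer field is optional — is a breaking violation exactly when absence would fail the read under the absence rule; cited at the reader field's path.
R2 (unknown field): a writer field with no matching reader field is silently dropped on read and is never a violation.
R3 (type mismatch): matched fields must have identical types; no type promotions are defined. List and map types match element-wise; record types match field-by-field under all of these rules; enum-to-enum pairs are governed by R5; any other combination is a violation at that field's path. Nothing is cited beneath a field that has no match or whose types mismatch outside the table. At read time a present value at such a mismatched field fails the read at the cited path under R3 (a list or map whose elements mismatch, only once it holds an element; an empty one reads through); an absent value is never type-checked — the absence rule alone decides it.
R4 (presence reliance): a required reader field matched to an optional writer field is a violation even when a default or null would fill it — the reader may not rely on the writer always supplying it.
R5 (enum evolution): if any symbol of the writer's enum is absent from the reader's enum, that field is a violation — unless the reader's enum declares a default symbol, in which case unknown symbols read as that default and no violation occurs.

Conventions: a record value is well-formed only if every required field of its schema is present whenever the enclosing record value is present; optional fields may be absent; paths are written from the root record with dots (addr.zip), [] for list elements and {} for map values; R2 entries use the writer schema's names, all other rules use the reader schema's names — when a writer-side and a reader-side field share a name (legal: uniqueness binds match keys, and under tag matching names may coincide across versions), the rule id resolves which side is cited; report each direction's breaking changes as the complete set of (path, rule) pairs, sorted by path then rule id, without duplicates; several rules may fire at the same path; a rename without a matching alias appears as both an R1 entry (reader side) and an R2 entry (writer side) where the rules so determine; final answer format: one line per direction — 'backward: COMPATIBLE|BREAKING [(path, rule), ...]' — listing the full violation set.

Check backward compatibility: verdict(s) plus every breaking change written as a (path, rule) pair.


each type pair in Profile: writer, then reader
backward pass over Profile, reader schema v2, writer schema v1:
  attempts has no writer counterpart
  kind: paired with writer kind (Channel -> Channel; writer optional)
  contact: paired with writer contact (Geo -> Geo; writer optional)
  street: paired with writer street (string -> string; writer optional)
  name has no writer counterpart
  enabled: paired with writer enabled (bool -> bool; writer required)
  phone: paired with writer phone (string -> string; writer required)
  quantity: paired with writer quantity (int32 -> int32; writer required)
  contact.archived: paired with writer contact.archived (bool -> bool; writer required)
  contact.verified: paired with writer contact.verified (bool -> bool; writer optional)
  contact.notes: paired with writer contact.notes (string -> string; writer optional)
  contact.latitude (writer side), unknown to reader
  => no violations; backward on Profile: COMPATIBLE
the rest of the Profile diff is inert for this question:
  added field name to record Profile: required string, tag 4, default "beta" (in v2 it sits immediately before enabled) -> triggers nothing under Profile's printed rules — same verdict
  added field attempts to record Profile: required int32, tag 3, default 5 (in v2 it sits immediately before kind) -> triggers nothing under Profile's printed rules — same verdict
  removed field latitude from record Geo (its key "latitude" joins the reserved list) -> its effect on Profile is confined to the forward direction, not asked

backward: COMPATIBLE []


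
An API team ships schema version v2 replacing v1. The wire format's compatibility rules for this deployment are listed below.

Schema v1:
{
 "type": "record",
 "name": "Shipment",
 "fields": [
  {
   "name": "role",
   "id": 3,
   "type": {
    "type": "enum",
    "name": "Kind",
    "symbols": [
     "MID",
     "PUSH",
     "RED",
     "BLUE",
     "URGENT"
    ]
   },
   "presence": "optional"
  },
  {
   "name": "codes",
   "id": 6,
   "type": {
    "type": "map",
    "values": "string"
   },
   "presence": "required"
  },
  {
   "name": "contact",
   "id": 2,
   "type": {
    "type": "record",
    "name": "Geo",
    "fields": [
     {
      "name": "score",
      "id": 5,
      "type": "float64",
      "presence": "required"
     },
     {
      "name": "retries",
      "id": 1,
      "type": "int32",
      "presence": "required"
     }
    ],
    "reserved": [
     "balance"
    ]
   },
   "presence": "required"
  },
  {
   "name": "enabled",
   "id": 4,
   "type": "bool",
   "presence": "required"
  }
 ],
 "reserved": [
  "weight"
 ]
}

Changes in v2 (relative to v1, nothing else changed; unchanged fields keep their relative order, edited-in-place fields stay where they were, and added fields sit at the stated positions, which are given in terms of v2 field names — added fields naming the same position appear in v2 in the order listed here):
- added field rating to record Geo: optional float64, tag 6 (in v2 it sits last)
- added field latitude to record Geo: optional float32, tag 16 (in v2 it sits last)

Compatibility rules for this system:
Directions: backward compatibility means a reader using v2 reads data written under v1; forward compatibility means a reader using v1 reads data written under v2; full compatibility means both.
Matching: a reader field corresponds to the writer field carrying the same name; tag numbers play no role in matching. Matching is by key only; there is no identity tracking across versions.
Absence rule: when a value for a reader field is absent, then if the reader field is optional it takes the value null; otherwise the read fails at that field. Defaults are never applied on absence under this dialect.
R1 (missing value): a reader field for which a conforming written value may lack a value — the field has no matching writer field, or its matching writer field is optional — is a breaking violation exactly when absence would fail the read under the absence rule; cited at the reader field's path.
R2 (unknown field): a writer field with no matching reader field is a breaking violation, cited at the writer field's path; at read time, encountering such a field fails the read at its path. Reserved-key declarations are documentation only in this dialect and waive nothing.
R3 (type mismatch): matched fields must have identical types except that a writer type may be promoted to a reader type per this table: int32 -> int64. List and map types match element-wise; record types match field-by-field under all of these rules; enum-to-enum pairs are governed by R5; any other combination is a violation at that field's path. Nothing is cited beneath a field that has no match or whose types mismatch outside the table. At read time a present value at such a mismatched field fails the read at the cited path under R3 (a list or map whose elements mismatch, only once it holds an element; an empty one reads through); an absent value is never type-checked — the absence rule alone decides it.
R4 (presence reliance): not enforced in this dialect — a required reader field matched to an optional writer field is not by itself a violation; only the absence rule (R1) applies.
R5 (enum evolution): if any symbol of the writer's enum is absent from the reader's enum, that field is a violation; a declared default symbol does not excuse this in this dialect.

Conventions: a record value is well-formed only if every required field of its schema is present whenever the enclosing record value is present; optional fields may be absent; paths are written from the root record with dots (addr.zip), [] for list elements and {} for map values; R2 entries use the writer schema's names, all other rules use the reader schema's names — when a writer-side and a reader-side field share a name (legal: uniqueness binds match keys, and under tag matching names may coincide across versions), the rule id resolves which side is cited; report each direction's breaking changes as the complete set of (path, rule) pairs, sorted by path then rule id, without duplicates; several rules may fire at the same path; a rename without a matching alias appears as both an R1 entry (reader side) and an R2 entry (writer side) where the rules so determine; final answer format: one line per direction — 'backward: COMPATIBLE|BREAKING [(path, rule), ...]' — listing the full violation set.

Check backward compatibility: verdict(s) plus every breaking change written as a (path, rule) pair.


backward: COMPATIBLE []

arrows below run writer -> reader for Shipment
checking backward for Shipment: reader v2 against writer v1:
  writer optional, Kind -> Kind: reader role maps from writer role
  writer required, map<string, string> -> map<string, string>: reader codes maps from writer codes
  writer required, Geo -> Geo: reader contact maps from writer contact
  writer required, bool -> bool: reader enabled maps from writer enabled
  writer required, float64 -> float64: reader contact.score maps from writer contact.score
  writer required, int32 -> int32: reader contact.retries maps from writer contact.retries
  contact.rating has no writer counterpart
  contact.latitude has no writer counterpart
  => backward: COMPATIBLE
remaining Shipment differences; none change what is asked:
  added field latitude to record Geo: optional float32, tag 16 (in v2 it sits last) -> matters only for Shipment's forward compatibility — outside the asked direction
  added field rating to record Geo: optional float64, tag 6 (in v2 it sits last) -> matters only for Shipment's forward compatibility — outside the asked direction


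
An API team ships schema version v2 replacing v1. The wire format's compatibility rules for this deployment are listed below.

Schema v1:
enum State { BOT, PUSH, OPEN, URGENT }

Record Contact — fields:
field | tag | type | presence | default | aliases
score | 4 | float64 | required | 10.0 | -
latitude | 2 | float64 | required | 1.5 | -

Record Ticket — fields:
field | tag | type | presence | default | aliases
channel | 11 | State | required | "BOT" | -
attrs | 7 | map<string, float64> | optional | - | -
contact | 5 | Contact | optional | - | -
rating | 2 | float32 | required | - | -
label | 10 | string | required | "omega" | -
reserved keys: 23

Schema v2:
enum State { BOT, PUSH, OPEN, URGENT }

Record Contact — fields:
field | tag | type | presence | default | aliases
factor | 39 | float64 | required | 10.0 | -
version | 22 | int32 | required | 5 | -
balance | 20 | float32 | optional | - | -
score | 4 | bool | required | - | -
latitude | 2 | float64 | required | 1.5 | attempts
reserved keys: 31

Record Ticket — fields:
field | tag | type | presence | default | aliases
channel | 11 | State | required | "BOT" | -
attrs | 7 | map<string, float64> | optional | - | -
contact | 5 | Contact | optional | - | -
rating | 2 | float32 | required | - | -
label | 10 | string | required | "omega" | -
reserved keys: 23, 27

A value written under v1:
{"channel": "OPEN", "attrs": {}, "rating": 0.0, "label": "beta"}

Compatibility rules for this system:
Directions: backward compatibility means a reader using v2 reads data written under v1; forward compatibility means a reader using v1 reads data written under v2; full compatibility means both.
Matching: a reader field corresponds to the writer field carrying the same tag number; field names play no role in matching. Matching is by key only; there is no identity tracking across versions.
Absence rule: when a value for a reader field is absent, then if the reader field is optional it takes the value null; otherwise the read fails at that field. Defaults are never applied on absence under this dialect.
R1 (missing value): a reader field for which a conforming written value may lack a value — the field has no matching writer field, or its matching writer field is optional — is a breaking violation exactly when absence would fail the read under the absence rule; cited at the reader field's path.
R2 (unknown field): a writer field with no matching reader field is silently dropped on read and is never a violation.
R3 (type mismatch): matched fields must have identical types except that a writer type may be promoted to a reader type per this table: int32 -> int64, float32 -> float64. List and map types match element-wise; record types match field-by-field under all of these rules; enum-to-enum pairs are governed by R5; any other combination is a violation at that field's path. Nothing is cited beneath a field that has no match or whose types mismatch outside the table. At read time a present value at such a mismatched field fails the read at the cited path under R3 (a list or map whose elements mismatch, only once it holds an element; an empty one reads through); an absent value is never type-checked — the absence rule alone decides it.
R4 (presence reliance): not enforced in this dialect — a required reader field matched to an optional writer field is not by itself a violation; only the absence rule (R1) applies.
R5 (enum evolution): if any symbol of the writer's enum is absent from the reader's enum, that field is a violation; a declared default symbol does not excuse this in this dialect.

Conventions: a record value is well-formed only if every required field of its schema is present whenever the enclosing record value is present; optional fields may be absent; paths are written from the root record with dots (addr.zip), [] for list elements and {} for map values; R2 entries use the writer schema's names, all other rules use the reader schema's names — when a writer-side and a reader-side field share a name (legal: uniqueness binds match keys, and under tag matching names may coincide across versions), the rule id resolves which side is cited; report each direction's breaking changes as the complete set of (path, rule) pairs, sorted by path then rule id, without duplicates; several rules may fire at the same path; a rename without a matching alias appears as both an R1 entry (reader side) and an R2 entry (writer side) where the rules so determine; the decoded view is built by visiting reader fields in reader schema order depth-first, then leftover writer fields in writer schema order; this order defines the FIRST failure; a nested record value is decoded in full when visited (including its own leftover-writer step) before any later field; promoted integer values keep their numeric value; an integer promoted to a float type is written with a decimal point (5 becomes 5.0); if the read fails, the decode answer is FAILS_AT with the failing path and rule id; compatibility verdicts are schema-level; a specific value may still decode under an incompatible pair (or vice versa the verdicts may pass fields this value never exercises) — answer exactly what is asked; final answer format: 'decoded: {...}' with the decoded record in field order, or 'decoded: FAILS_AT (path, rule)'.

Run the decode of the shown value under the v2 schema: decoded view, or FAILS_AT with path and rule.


decoded: {"channel": "OPEN", "attrs": {}, "contact": null, "rating": 0.0, "label": "beta"}

arrows below run writer -> reader for Ticket
decode walk for Ticket under reader schema v2:
  channel := "OPEN"
  attrs := {}
  contact := null (not supplied -> null)
  rating := 0.0
  label := "beta"
  => decoded: {"channel": "OPEN", "attrs": {}, "contact": null, "rating": 0.0, "label": "beta"}
checking off the Ticket differences that do not matter here:
  added field balance to record Contact: optional float32, tag 20 (in v2 it sits immediately before score) -> triggers nothing under the printed rules; the Ticket answer is the same either way
  field score in record Contact: type float64 changed to bool (its default is dropped) -> matters for Ticket compatibility verdicts, not for this value's decode
  added field version to record Contact: required int32, tag 22, default 5 (in v2 it sits immediately before score) -> matters for Ticket compatibility verdicts, not for this value's decode
  added field factor to record Contact: required float64, tag 39, default 10.0 (in v2 it sits immediately before score) -> matters for Ticket compatibility verdicts, not for this value's decode
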